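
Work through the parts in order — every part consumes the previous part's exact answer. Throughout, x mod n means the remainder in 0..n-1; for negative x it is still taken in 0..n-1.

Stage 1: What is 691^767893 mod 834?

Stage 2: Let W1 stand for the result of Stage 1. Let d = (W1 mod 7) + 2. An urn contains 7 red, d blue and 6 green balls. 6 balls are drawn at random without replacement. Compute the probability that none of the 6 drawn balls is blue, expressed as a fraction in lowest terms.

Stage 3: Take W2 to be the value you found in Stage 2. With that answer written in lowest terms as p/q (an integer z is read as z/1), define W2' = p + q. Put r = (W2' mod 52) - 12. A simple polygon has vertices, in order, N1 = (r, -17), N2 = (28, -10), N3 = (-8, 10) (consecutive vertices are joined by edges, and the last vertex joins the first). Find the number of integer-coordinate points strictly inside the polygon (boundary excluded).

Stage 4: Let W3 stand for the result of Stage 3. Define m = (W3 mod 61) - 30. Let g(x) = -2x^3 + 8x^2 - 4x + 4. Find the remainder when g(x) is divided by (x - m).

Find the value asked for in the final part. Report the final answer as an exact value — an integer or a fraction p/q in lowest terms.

Stage 1: squarings mod 834: 691^1=691, 691^2=433, 691^4=673, 691^8=67, 691^16=319, 691^32=13, 691^64=169, 691^128=205, 691^256=325, 691^512=541, 691^1024=781, 691^2048=307, 691^4096=7, 691^8192=49, 691^16384=733, 691^32768=193, 691^65536=553, 691^131072=565, 691^262144=637, 691^524288=445; 691^767893 = 691^1 * 691^4 * 691^16 * 691^128 * 691^256 * 691^512 * 691^1024 * 691^4096 * 691^8192 * 691^32768 * 691^65536 * 691^131072 * 691^524288 = 751 (mod 834); answer 751
Stage 2: W1 = 751; d = 4; total draws C(17,6) = 12376; favorable C(13,6) = 1716; P = 33/238; answer 33/238
Stage 3: W2 = 33/238; threaded value p + q = 271; r = -1; cross terms: (-1*-10 - 28*-17)=486, (28*10 - -8*-10)=200, (-8*-17 - -1*10)=146; twice the area = |832| = 832; area = 416; boundary points = 1 + 4 + 1 = 6; strictly interior points = area - boundary/2 + 1 = 414; answer 414
Stage 4: W3 = 414; m = 18; remainder = value at the root: -2*(18)^3 + 8*(18)^2 - 4*(18)^1 + 4 = (-11664) + (2592) + (-72) + (4) = -9140; answer -9140

-9140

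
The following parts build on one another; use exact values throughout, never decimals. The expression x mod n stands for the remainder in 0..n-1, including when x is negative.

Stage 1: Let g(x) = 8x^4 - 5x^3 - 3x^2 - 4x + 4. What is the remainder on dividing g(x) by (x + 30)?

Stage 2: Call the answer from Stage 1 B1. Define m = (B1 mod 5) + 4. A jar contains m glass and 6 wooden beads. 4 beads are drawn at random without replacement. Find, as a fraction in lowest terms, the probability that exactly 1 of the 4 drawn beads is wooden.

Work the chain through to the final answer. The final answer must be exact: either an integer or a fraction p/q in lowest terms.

Stage 1: remainder = value at the root: 8*(-30)^4 - 5*(-30)^3 - 3*(-30)^2 - 4*(-30)^1 + 4 = (6480000) + (135000) + (-2700) + (120) + (4) = 6612424; answer 6612424
Stage 2: B1 = 6612424; m = 8; total draws C(14,4) = 1001; favorable C(6,1)*C(8,3) = 336; P = 48/143; answer 48/143

48/143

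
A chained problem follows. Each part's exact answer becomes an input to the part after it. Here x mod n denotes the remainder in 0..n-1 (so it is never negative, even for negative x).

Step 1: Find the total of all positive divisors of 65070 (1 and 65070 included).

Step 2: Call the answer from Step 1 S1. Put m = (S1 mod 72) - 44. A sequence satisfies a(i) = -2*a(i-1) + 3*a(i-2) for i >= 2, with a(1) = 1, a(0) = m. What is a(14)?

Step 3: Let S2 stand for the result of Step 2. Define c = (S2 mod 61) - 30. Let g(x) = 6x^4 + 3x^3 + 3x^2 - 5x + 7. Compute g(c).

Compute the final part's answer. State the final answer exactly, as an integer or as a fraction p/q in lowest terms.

129

Step 1: 65070 = 2 * 3^3 * 5 * 241; sigma = (1 + 2) * (1 + 3 + 9 + 27) * (1 + 5) * (1 + 241) = 3 * 40 * 6 * 242 = 174240; answer 174240
Step 2: S1 = 174240; m = -44; a(2) = -2*(1) + 3*(-44) = -134; iterating: a(2)=-134, a(3)=271, a(4)=-944, a(5)=2701, a(6)=-8234, a(7)=24571, a(8)=-73844, a(9)=221401, a(10)=-664334, a(11)=1992871, a(12)=-5978744, a(13)=17936101, a(14)=-53808434; answer -53808434
Step 3: S2 = -53808434; c = 2; 6*(2)^4 + 3*(2)^3 + 3*(2)^2 - 5*(2)^1 + 7 = (96) + (24) + (12) + (-10) + (7) = 129; answer 129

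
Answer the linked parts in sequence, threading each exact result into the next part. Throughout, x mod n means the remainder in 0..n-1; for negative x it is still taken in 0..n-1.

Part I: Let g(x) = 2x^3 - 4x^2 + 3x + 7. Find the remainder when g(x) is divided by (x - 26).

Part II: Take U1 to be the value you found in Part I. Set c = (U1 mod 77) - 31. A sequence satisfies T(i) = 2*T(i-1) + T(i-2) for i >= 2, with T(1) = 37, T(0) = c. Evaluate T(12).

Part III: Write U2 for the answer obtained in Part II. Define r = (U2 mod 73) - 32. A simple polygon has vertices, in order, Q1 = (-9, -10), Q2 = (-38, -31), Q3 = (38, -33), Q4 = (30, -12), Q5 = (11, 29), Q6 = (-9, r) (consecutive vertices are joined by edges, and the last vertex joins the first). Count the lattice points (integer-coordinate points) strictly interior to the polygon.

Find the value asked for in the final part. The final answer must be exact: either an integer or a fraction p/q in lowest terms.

Part I: remainder = value at the root: 2*(26)^3 - 4*(26)^2 + 3*(26)^1 + 7 = (35152) + (-2704) + (78) + (7) = 32533; answer 32533
Part II: U1 = 32533; c = 8; T(2) = 2*(37) + 1*(8) = 82; iterating: T(2)=82, T(3)=201, T(4)=484, T(5)=1169, T(6)=2822, T(7)=6813, T(8)=16448, T(9)=39709, T(10)=95866, T(11)=231441, T(12)=558748; answer 558748
Part III: U2 = 558748; r = -26; cross terms: (-9*-31 - -38*-10)=-101, (-38*-33 - 38*-31)=2432, (38*-12 - 30*-33)=534, (30*29 - 11*-12)=1002, (11*-26 - -9*29)=-25, (-9*-10 - -9*-26)=-144; twice the area = |3698| = 3698; area = 1849; boundary points = 1 + 2 + 1 + 1 + 5 + 16 = 26; strictly interior points = area - boundary/2 + 1 = 1837; answer 1837

1837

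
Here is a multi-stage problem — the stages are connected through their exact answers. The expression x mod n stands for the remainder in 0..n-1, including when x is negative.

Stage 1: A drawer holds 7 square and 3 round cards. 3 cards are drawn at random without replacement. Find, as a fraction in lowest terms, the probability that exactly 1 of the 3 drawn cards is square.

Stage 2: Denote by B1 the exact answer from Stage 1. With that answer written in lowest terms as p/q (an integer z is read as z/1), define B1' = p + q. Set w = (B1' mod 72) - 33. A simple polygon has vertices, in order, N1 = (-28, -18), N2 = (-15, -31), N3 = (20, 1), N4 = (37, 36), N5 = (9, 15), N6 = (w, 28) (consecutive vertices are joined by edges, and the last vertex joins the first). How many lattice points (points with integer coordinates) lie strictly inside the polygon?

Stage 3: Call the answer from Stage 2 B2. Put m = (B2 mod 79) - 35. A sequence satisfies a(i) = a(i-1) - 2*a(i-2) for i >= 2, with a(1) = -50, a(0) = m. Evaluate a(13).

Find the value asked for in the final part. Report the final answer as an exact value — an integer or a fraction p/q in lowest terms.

-3100

Stage 1: total draws C(10,3) = 120; favorable C(7,1)*C(3,2) = 21; P = 7/40; answer 7/40
Stage 2: B1 = 7/40; threaded value p + q = 47; w = 14; cross terms: (-28*-31 - -15*-18)=598, (-15*1 - 20*-31)=605, (20*36 - 37*1)=683, (37*15 - 9*36)=231, (9*28 - 14*15)=42, (14*-18 - -28*28)=532; twice the area = |2691| = 2691; area = 2691/2; boundary points = 13 + 1 + 1 + 7 + 1 + 2 = 25; strictly interior points = area - boundary/2 + 1 = 1334; answer 1334
Stage 3: B2 = 1334; m = 35; a(2) = 1*(-50) - 2*(35) = -120; iterating: a(2)=-120, a(3)=-20, a(4)=220, a(5)=260, a(6)=-180, a(7)=-700, a(8)=-340, a(9)=1060, a(10)=1740, a(11)=-380, a(12)=-3860, a(13)=-3100; answer -3100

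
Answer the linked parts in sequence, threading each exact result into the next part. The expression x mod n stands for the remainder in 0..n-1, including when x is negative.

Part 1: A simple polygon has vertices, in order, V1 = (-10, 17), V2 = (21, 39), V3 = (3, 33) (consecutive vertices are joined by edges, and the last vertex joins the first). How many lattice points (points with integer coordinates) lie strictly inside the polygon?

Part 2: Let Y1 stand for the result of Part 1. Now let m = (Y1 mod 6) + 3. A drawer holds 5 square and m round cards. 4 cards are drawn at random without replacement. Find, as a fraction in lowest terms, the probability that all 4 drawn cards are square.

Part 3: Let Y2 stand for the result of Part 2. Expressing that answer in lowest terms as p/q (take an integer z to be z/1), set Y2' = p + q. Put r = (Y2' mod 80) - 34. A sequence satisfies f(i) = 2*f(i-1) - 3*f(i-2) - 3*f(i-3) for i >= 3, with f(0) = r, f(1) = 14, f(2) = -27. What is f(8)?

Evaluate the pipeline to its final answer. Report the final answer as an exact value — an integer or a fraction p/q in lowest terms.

Part 1: cross terms: (-10*39 - 21*17)=-747, (21*33 - 3*39)=576, (3*17 - -10*33)=381; twice the area = |210| = 210; area = 105; boundary points = 1 + 6 + 1 = 8; strictly interior points = area - boundary/2 + 1 = 102; answer 102
Part 2: Y1 = 102; m = 3; total draws C(8,4) = 70; favorable C(5,4) = 5; P = 1/14; answer 1/14
Part 3: Y2 = 1/14; threaded value p + q = 15; r = -19; f(3) = 2*(-27) - 3*(14) - 3*(-19) = -39; iterating: f(3)=-39, f(4)=-39, f(5)=120, f(6)=474, f(7)=705, f(8)=-372; answer -372

-372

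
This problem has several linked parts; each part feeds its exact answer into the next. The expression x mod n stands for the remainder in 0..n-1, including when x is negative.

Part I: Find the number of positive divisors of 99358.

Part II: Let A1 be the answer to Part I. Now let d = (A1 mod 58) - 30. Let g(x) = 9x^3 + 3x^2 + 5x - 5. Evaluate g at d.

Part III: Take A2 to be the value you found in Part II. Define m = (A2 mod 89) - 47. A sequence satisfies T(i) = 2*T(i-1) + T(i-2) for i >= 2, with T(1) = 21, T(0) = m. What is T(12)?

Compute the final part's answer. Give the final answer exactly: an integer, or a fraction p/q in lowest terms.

164758

Part I: 99358 = 2 * 7 * 47 * 151; number of divisors = (1+1) * (1+1) * (1+1) * (1+1) = 16; answer 16
Part II: A1 = 16; d = -14; 9*(-14)^3 + 3*(-14)^2 + 5*(-14)^1 - 5 = (-24696) + (588) + (-70) + (-5) = -24183; answer -24183
Part III: A2 = -24183; m = -22; T(2) = 2*(21) + 1*(-22) = 20; iterating: T(2)=20, T(3)=61, T(4)=142, T(5)=345, T(6)=832, T(7)=2009, T(8)=4850, T(9)=11709, T(10)=28268, T(11)=68245, T(12)=164758; answer 164758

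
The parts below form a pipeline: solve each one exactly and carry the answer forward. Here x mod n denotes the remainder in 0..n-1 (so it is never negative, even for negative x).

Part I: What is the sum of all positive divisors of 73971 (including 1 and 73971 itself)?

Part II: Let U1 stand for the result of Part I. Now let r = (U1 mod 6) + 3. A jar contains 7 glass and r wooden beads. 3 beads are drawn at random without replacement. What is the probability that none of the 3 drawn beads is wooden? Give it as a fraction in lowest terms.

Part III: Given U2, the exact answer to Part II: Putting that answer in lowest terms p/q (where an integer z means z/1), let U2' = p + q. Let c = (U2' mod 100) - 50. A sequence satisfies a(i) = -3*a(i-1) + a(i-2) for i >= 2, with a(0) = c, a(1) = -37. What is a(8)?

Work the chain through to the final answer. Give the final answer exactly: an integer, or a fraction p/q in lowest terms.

Part I: 73971 = 3^2 * 8219; sigma = (1 + 3 + 9) * (1 + 8219) = 13 * 8220 = 106860; answer 106860
Part II: U1 = 106860; r = 3; total draws C(10,3) = 120; favorable C(7,3) = 35; P = 7/24; answer 7/24
Part III: U2 = 7/24; threaded value p + q = 31; c = -19; a(2) = -3*(-37) + 1*(-19) = 92; iterating: a(2)=92, a(3)=-313, a(4)=1031, a(5)=-3406, a(6)=11249, a(7)=-37153, a(8)=122708; answer 122708

122708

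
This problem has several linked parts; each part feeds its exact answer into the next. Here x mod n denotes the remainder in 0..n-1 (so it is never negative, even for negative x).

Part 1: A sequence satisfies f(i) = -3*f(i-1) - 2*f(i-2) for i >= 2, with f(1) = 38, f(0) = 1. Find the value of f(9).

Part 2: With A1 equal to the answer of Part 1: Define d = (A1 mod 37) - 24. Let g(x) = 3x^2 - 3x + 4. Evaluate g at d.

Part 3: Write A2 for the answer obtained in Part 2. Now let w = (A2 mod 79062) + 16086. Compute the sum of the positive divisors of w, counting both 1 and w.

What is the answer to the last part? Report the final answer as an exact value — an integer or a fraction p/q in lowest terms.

28196

Part 1: f(2) = -3*(38) - 2*(1) = -116; iterating: f(2)=-116, f(3)=272, f(4)=-584, f(5)=1208, f(6)=-2456, f(7)=4952, f(8)=-9944, f(9)=19928; answer 19928
Part 2: A1 = 19928; d = -2; 3*(-2)^2 - 3*(-2)^1 + 4 = (12) + (6) + (4) = 22; answer 22
Part 3: A2 = 22; w = 16108; 16108 = 2^2 * 4027; sigma = (1 + 2 + 4) * (1 + 4027) = 7 * 4028 = 28196; answer 28196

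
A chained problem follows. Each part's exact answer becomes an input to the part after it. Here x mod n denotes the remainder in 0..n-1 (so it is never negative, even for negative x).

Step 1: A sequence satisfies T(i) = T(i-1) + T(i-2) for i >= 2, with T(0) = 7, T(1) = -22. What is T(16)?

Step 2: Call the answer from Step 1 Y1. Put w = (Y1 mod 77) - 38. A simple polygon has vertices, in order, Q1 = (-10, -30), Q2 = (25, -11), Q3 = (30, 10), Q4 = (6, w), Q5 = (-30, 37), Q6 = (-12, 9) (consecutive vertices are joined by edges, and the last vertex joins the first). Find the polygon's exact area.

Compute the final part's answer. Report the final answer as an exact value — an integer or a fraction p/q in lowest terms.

1023

Step 1: T(2) = 1*(-22) + 1*(7) = -15; iterating: T(2)=-15, T(3)=-37, T(4)=-52, T(5)=-89, T(6)=-141, T(7)=-230, T(8)=-371, T(9)=-601, T(10)=-972, T(11)=-1573, T(12)=-2545, T(13)=-4118, T(14)=-6663, T(15)=-10781, T(16)=-17444; answer -17444
Step 2: Y1 = -17444; w = -3; cross terms: (-10*-11 - 25*-30)=860, (25*10 - 30*-11)=580, (30*-3 - 6*10)=-150, (6*37 - -30*-3)=132, (-30*9 - -12*37)=174, (-12*-30 - -10*9)=450; twice the area = |2046| = 2046; area = 1023; answer 1023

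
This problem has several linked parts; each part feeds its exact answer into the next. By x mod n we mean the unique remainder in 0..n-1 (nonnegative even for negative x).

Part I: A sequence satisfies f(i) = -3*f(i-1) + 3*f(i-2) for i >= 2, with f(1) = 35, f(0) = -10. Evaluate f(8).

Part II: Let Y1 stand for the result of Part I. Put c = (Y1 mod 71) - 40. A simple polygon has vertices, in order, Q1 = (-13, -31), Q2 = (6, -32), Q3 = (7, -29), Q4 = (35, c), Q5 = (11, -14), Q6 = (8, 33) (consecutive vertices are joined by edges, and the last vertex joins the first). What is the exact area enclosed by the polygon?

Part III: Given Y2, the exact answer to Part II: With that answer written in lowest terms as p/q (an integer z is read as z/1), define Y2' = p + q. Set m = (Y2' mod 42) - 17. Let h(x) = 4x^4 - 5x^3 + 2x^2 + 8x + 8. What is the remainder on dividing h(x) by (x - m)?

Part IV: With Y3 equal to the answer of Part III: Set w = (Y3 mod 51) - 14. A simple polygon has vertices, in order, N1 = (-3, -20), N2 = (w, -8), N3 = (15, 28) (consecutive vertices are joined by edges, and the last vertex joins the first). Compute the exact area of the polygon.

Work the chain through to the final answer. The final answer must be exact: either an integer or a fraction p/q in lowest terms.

Part I: f(2) = -3*(35) + 3*(-10) = -135; iterating: f(2)=-135, f(3)=510, f(4)=-1935, f(5)=7335, f(6)=-27810, f(7)=105435, f(8)=-399735; answer -399735
Part II: Y1 = -399735; c = 26; cross terms: (-13*-32 - 6*-31)=602, (6*-29 - 7*-32)=50, (7*26 - 35*-29)=1197, (35*-14 - 11*26)=-776, (11*33 - 8*-14)=475, (8*-31 - -13*33)=181; twice the area = |1729| = 1729; area = 1729/2; answer 1729/2
Part III: Y2 = 1729/2; threaded value p + q = 1731; m = -8; remainder = value at the root: 4*(-8)^4 - 5*(-8)^3 + 2*(-8)^2 + 8*(-8)^1 + 8 = (16384) + (2560) + (128) + (-64) + (8) = 19016; answer 19016
Part IV: Y3 = 19016; w = 30; cross terms: (-3*-8 - 30*-20)=624, (30*28 - 15*-8)=960, (15*-20 - -3*28)=-216; twice the area = |1368| = 1368; area = 684; answer 684

684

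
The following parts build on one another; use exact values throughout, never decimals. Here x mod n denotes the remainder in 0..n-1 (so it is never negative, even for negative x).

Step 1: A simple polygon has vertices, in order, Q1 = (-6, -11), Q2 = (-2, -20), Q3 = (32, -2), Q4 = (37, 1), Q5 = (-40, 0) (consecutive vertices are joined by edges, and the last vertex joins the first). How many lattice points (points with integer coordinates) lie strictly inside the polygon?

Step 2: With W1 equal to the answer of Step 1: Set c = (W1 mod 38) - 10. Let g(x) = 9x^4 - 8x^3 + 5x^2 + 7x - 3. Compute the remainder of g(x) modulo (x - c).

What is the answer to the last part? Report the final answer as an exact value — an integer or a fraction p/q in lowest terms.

10155

Step 1: cross terms: (-6*-20 - -2*-11)=98, (-2*-2 - 32*-20)=644, (32*1 - 37*-2)=106, (37*0 - -40*1)=40, (-40*-11 - -6*0)=440; twice the area = |1328| = 1328; area = 664; boundary points = 1 + 2 + 1 + 1 + 1 = 6; strictly interior points = area - boundary/2 + 1 = 662; answer 662
Step 2: W1 = 662; c = 6; remainder = value at the root: 9*(6)^4 - 8*(6)^3 + 5*(6)^2 + 7*(6)^1 - 3 = (11664) + (-1728) + (180) + (42) + (-3) = 10155; answer 10155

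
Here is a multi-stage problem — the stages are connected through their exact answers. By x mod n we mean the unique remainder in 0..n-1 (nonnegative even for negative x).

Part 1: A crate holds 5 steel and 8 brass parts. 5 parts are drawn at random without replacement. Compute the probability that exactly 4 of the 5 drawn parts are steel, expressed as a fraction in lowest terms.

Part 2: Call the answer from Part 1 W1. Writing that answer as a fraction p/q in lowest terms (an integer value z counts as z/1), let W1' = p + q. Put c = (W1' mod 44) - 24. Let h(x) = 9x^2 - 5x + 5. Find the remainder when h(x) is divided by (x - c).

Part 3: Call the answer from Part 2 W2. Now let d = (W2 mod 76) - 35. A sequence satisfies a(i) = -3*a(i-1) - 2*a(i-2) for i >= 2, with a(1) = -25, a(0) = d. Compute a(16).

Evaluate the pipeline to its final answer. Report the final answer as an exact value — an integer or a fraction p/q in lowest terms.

1900511

Part 1: total draws C(13,5) = 1287; favorable C(5,4)*C(8,1) = 40; P = 40/1287; answer 40/1287
Part 2: W1 = 40/1287; threaded value p + q = 1327; c = -17; remainder = value at the root: 9*(-17)^2 - 5*(-17)^1 + 5 = (2601) + (85) + (5) = 2691; answer 2691
Part 3: W2 = 2691; d = -4; a(2) = -3*(-25) - 2*(-4) = 83; iterating: a(2)=83, a(3)=-199, a(4)=431, a(5)=-895, a(6)=1823, a(7)=-3679, a(8)=7391, a(9)=-14815, a(10)=29663, a(11)=-59359, a(12)=118751, a(13)=-237535, a(14)=475103, a(15)=-950239, a(16)=1900511; answer 1900511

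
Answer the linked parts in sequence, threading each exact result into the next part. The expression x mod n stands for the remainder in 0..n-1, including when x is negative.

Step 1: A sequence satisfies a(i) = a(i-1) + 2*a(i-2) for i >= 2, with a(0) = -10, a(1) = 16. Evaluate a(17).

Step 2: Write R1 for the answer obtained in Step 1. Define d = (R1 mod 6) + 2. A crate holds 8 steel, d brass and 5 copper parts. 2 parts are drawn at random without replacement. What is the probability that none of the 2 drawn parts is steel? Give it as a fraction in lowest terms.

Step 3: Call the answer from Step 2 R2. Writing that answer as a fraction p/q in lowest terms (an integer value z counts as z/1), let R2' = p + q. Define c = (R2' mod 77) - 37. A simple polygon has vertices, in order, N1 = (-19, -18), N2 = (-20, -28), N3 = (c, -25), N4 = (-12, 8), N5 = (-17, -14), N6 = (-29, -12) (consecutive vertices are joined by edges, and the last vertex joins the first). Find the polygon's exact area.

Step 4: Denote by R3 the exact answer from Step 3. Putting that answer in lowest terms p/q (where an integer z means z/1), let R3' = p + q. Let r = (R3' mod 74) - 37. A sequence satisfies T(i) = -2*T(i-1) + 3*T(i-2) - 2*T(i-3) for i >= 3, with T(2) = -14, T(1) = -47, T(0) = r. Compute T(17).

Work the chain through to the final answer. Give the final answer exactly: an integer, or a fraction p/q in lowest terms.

-1064168651

Step 1: a(2) = 1*(16) + 2*(-10) = -4; iterating: a(2)=-4, a(3)=28, a(4)=20, a(5)=76, a(6)=116, a(7)=268, a(8)=500, a(9)=1036, a(10)=2036, a(11)=4108, a(12)=8180, a(13)=16396, a(14)=32756, a(15)=65548, a(16)=131060, a(17)=262156; answer 262156
Step 2: R1 = 262156; d = 6; total draws C(19,2) = 171; favorable C(11,2) = 55; P = 55/171; answer 55/171
Step 3: R2 = 55/171; threaded value p + q = 226; c = 35; cross terms: (-19*-28 - -20*-18)=172, (-20*-25 - 35*-28)=1480, (35*8 - -12*-25)=-20, (-12*-14 - -17*8)=304, (-17*-12 - -29*-14)=-202, (-29*-18 - -19*-12)=294; twice the area = |2028| = 2028; area = 1014; answer 1014
Step 4: R3 = 1014; threaded value p + q = 1015; r = 16; T(3) = -2*(-14) + 3*(-47) - 2*(16) = -145; iterating: T(3)=-145, T(4)=342, T(5)=-1091, T(6)=3498, T(7)=-10953, T(8)=34582, T(9)=-109019, T(10)=343690, T(11)=-1083601, T(12)=3416310, T(13)=-10770803, T(14)=33957738, T(15)=-107060505, T(16)=337535830, T(17)=-1064168651; answer -1064168651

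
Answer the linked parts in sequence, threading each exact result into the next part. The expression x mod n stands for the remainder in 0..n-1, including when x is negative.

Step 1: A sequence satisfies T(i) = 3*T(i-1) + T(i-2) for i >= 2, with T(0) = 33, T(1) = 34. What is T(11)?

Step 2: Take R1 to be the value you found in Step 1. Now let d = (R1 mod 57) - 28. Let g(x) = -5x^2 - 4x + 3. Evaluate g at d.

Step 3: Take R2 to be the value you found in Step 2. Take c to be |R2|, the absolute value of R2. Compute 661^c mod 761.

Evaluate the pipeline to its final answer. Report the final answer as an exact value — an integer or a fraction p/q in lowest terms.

316

Step 1: T(2) = 3*(34) + 1*(33) = 135; iterating: T(2)=135, T(3)=439, T(4)=1452, T(5)=4795, T(6)=15837, T(7)=52306, T(8)=172755, T(9)=570571, T(10)=1884468, T(11)=6223975; answer 6223975
Step 2: R1 = 6223975; d = 3; -5*(3)^2 - 4*(3)^1 + 3 = (-45) + (-12) + (3) = -54; answer -54
Step 3: R2 = -54; c = 54; squarings mod 761: 661^1=661, 661^2=107, 661^4=34, 661^8=395, 661^16=20, 661^32=400; 661^54 = 661^2 * 661^4 * 661^16 * 661^32 = 316 (mod 761); answer 316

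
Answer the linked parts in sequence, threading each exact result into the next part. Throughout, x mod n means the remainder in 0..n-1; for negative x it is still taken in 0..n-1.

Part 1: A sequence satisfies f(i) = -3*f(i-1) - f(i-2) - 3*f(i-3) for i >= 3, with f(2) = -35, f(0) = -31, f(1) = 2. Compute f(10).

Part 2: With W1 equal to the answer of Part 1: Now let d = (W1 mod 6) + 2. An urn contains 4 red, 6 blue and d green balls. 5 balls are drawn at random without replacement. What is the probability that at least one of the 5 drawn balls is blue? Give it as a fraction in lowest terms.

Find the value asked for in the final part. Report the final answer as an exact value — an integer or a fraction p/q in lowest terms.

422/429

Part 1: f(3) = -3*(-35) - 1*(2) - 3*(-31) = 196; iterating: f(3)=196, f(4)=-559, f(5)=1586, f(6)=-4787, f(7)=14452, f(8)=-43327, f(9)=129890, f(10)=-389699; answer -389699
Part 2: W1 = -389699; d = 3; total draws C(13,5) = 1287; complement C(7,5) = 21; favorable 1287 - 21 = 1266; P = 422/429; answer 422/429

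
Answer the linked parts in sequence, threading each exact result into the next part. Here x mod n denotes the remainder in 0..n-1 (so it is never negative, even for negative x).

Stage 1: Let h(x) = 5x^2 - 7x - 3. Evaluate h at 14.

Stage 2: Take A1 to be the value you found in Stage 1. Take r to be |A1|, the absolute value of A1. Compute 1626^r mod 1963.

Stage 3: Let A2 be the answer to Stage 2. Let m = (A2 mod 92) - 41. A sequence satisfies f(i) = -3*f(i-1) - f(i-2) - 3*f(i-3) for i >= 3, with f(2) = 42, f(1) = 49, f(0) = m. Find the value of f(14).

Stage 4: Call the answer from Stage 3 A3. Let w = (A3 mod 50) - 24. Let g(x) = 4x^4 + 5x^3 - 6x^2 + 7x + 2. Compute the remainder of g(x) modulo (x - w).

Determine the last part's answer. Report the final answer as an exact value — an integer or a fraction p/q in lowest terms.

Stage 1: 5*(14)^2 - 7*(14)^1 - 3 = (980) + (-98) + (-3) = 879; answer 879
Stage 2: A1 = 879; r = 879; squarings mod 1963: 1626^1=1626, 1626^2=1678, 1626^4=742, 1626^8=924, 1626^16=1834, 1626^32=937, 1626^64=508, 1626^128=911, 1626^256=1535, 1626^512=625; 1626^879 = 1626^1 * 1626^2 * 1626^4 * 1626^8 * 1626^32 * 1626^64 * 1626^256 * 1626^512 = 1184 (mod 1963); answer 1184
Stage 3: A2 = 1184; m = 39; f(3) = -3*(42) - 1*(49) - 3*(39) = -292; iterating: f(3)=-292, f(4)=687, f(5)=-1895, f(6)=5874, f(7)=-17788, f(8)=53175, f(9)=-159359, f(10)=478266, f(11)=-1434964, f(12)=4304703, f(13)=-12913943, f(14)=38742018; answer 38742018
Stage 4: A3 = 38742018; w = -6; remainder = value at the root: 4*(-6)^4 + 5*(-6)^3 - 6*(-6)^2 + 7*(-6)^1 + 2 = (5184) + (-1080) + (-216) + (-42) + (2) = 3848; answer 3848

3848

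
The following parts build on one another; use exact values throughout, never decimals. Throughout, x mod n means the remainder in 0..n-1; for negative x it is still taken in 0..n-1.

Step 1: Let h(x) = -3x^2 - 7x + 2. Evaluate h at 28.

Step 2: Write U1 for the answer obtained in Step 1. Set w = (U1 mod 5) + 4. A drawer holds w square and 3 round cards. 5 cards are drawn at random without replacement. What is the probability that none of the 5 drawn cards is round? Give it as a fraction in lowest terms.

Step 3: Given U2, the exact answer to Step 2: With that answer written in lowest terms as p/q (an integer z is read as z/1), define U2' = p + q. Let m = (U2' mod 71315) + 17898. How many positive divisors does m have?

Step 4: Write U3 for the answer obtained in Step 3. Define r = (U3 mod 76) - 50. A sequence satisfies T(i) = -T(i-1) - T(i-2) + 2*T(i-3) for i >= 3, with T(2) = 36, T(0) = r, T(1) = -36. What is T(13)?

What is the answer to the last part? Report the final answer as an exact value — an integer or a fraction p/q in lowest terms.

Step 1: -3*(28)^2 - 7*(28)^1 + 2 = (-2352) + (-196) + (2) = -2546; answer -2546
Step 2: U1 = -2546; w = 8; total draws C(11,5) = 462; favorable C(8,5) = 56; P = 4/33; answer 4/33
Step 3: U2 = 4/33; threaded value p + q = 37; m = 17935; 17935 = 5 * 17 * 211; number of divisors = (1+1) * (1+1) * (1+1) = 8; answer 8
Step 4: U3 = 8; r = -42; T(3) = -1*(36) - 1*(-36) + 2*(-42) = -84; iterating: T(3)=-84, T(4)=-24, T(5)=180, T(6)=-324, T(7)=96, T(8)=588, T(9)=-1332, T(10)=936, T(11)=1572, T(12)=-5172, T(13)=5472; answer 5472

5472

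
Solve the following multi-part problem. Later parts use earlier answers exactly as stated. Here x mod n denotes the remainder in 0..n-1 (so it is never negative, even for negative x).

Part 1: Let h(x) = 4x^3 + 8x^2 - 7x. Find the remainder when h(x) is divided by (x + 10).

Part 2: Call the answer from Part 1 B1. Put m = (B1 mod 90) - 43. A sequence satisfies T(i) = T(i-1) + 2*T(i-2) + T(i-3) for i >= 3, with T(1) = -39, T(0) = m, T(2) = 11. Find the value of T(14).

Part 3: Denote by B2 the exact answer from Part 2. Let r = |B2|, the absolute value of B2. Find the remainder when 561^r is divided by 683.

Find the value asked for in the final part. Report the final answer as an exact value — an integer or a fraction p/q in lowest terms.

Part 1: remainder = value at the root: 4*(-10)^3 + 8*(-10)^2 - 7*(-10)^1 = (-4000) + (800) + (70) = -3130; answer -3130
Part 2: B1 = -3130; m = -23; T(3) = 1*(11) + 2*(-39) + 1*(-23) = -90; iterating: T(3)=-90, T(4)=-107, T(5)=-276, T(6)=-580, T(7)=-1239, T(8)=-2675, T(9)=-5733, T(10)=-12322, T(11)=-26463, T(12)=-56840, T(13)=-122088, T(14)=-262231; answer -262231
Part 3: B2 = -262231; r = 262231; squarings mod 683: 561^1=561, 561^2=541, 561^4=357, 561^8=411, 561^16=220, 561^32=590, 561^64=453, 561^128=309, 561^256=544, 561^512=197, 561^1024=561, 561^2048=541, 561^4096=357, 561^8192=411, 561^16384=220, 561^32768=590, 561^65536=453, 561^131072=309, 561^262144=544; 561^262231 = 561^1 * 561^2 * 561^4 * 561^16 * 561^64 * 561^262144 = 541 (mod 683); answer 541

541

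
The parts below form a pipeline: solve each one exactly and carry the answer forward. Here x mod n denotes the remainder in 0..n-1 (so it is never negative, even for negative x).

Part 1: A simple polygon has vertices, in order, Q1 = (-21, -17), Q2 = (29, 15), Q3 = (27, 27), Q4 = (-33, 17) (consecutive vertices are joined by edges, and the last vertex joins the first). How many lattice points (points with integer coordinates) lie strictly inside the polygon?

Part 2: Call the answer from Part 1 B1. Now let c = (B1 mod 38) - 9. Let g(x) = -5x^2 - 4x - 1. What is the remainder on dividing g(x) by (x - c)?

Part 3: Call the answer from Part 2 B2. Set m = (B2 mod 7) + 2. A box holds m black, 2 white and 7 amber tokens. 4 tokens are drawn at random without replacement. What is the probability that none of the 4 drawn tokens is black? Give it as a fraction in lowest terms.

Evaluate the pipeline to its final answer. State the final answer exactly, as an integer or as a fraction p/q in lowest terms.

Part 1: cross terms: (-21*15 - 29*-17)=178, (29*27 - 27*15)=378, (27*17 - -33*27)=1350, (-33*-17 - -21*17)=918; twice the area = |2824| = 2824; area = 1412; boundary points = 2 + 2 + 10 + 2 = 16; strictly interior points = area - boundary/2 + 1 = 1405; answer 1405
Part 2: B1 = 1405; c = 28; remainder = value at the root: -5*(28)^2 - 4*(28)^1 - 1 = (-3920) + (-112) + (-1) = -4033; answer -4033
Part 3: B2 = -4033; m = 8; total draws C(17,4) = 2380; favorable C(9,4) = 126; P = 9/170; answer 9/170

9/170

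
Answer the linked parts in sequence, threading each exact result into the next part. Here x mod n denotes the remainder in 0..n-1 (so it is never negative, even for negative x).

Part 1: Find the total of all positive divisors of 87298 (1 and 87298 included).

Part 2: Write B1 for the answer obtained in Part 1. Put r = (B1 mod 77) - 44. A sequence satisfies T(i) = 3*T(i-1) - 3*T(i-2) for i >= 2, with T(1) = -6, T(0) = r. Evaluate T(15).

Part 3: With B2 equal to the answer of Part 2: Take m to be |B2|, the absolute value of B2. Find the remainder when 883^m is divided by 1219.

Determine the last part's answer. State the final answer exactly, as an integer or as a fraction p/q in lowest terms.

302

Part 1: 87298 = 2 * 43649; sigma = (1 + 2) * (1 + 43649) = 3 * 43650 = 130950; answer 130950
Part 2: B1 = 130950; r = 6; T(2) = 3*(-6) - 3*(6) = -36; iterating: T(2)=-36, T(3)=-90, T(4)=-162, T(5)=-216, T(6)=-162, T(7)=162, T(8)=972, T(9)=2430, T(10)=4374, T(11)=5832, T(12)=4374, T(13)=-4374, T(14)=-26244, T(15)=-65610; answer -65610
Part 3: B2 = -65610; m = 65610; squarings mod 1219: 883^1=883, 883^2=748, 883^4=1202, 883^8=289, 883^16=629, 883^32=685, 883^64=1129, 883^128=786, 883^256=982, 883^512=95, 883^1024=492, 883^2048=702, 883^4096=328, 883^8192=312, 883^16384=1043, 883^32768=501, 883^65536=1106; 883^65610 = 883^2 * 883^8 * 883^64 * 883^65536 = 302 (mod 1219); answer 302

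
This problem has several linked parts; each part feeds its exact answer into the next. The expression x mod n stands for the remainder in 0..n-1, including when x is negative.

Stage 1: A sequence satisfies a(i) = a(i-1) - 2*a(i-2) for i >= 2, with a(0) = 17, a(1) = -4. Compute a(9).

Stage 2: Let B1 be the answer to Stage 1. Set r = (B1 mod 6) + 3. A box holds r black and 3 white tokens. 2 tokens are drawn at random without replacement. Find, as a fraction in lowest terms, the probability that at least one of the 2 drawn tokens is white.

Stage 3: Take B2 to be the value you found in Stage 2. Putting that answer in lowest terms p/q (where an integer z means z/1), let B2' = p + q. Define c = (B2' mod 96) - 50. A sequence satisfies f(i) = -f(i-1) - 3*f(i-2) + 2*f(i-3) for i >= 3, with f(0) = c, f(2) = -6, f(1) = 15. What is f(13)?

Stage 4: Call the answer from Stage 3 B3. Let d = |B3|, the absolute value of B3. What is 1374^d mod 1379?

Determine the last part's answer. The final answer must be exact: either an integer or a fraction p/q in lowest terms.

1002

Stage 1: a(2) = 1*(-4) - 2*(17) = -38; iterating: a(2)=-38, a(3)=-30, a(4)=46, a(5)=106, a(6)=14, a(7)=-198, a(8)=-226, a(9)=170; answer 170
Stage 2: B1 = 170; r = 5; total draws C(8,2) = 28; complement C(5,2) = 10; favorable 28 - 10 = 18; P = 9/14; answer 9/14
Stage 3: B2 = 9/14; threaded value p + q = 23; c = -27; f(3) = -1*(-6) - 3*(15) + 2*(-27) = -93; iterating: f(3)=-93, f(4)=141, f(5)=126, f(6)=-735, f(7)=639, f(8)=1818, f(9)=-5205, f(10)=1029, f(11)=18222, f(12)=-31719, f(13)=-20889; answer -20889
Stage 4: B3 = -20889; d = 20889; squarings mod 1379: 1374^1=1374, 1374^2=25, 1374^4=625, 1374^8=368, 1374^16=282, 1374^32=921, 1374^64=156, 1374^128=893, 1374^256=387, 1374^512=837, 1374^1024=37, 1374^2048=1369, 1374^4096=100, 1374^8192=347, 1374^16384=436; 1374^20889 = 1374^1 * 1374^8 * 1374^16 * 1374^128 * 1374^256 * 1374^4096 * 1374^16384 = 1002 (mod 1379); answer 1002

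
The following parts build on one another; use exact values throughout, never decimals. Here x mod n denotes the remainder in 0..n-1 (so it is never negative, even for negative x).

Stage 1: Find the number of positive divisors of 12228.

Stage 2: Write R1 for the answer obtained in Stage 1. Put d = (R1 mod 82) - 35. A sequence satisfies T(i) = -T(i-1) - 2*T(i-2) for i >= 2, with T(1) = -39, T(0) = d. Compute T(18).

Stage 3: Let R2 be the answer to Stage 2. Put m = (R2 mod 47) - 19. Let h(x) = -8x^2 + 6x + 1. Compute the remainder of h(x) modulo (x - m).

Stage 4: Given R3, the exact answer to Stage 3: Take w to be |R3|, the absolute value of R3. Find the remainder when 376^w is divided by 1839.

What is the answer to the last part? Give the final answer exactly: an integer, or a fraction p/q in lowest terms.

1495

Stage 1: 12228 = 2^2 * 3 * 1019; number of divisors = (2+1) * (1+1) * (1+1) = 12; answer 12
Stage 2: R1 = 12; d = -23; T(2) = -1*(-39) - 2*(-23) = 85; iterating: T(2)=85, T(3)=-7, T(4)=-163, T(5)=177, T(6)=149, T(7)=-503, T(8)=205, T(9)=801, T(10)=-1211, T(11)=-391, T(12)=2813, T(13)=-2031, T(14)=-3595, T(15)=7657, T(16)=-467, T(17)=-14847, T(18)=15781; answer 15781
Stage 3: R2 = 15781; m = 17; remainder = value at the root: -8*(17)^2 + 6*(17)^1 + 1 = (-2312) + (102) + (1) = -2209; answer -2209
Stage 4: R3 = -2209; w = 2209; squarings mod 1839: 376^1=376, 376^2=1612, 376^4=37, 376^8=1369, 376^16=220, 376^32=586, 376^64=1342, 376^128=583, 376^256=1513, 376^512=1453, 376^1024=37, 376^2048=1369; 376^2209 = 376^1 * 376^32 * 376^128 * 376^2048 = 1495 (mod 1839); answer 1495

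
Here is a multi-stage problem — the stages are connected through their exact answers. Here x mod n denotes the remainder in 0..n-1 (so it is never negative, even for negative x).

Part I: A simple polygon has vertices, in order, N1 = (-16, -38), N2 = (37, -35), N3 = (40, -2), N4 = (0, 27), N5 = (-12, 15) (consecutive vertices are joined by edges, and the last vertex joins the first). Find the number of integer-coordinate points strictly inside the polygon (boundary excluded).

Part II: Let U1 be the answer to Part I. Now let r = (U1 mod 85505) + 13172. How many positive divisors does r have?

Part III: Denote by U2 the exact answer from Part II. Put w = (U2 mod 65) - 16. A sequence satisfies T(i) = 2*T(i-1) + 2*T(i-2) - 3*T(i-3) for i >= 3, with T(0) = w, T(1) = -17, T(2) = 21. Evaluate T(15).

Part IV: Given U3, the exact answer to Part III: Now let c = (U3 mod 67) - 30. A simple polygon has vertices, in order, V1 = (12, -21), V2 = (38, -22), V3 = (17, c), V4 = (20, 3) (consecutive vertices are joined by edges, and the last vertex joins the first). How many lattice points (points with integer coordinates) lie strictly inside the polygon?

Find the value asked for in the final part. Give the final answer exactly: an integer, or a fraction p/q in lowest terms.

Part I: cross terms: (-16*-35 - 37*-38)=1966, (37*-2 - 40*-35)=1326, (40*27 - 0*-2)=1080, (0*15 - -12*27)=324, (-12*-38 - -16*15)=696; twice the area = |5392| = 5392; area = 2696; boundary points = 1 + 3 + 1 + 12 + 1 = 18; strictly interior points = area - boundary/2 + 1 = 2688; answer 2688
Part II: U1 = 2688; r = 15860; 15860 = 2^2 * 5 * 13 * 61; number of divisors = (2+1) * (1+1) * (1+1) * (1+1) = 24; answer 24
Part III: U2 = 24; w = 8; T(3) = 2*(21) + 2*(-17) - 3*(8) = -16; iterating: T(3)=-16, T(4)=61, T(5)=27, T(6)=224, T(7)=319, T(8)=1005, T(9)=1976, T(10)=5005, T(11)=10947, T(12)=25976, T(13)=58831, T(14)=136773, T(15)=313280; answer 313280
Part IV: U3 = 313280; c = 25; cross terms: (12*-22 - 38*-21)=534, (38*25 - 17*-22)=1324, (17*3 - 20*25)=-449, (20*-21 - 12*3)=-456; twice the area = |953| = 953; area = 953/2; boundary points = 1 + 1 + 1 + 8 = 11; strictly interior points = area - boundary/2 + 1 = 472; answer 472

472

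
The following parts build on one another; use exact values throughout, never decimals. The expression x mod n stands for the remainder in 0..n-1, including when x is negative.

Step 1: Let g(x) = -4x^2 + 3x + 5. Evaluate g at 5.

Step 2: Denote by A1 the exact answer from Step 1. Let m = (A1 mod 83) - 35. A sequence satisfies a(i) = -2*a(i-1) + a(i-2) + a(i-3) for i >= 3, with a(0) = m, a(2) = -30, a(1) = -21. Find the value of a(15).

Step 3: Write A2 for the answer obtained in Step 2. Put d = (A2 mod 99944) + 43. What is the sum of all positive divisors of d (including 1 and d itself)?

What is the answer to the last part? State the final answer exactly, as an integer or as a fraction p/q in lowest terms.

186624

Step 1: -4*(5)^2 + 3*(5)^1 + 5 = (-100) + (15) + (5) = -80; answer -80
Step 2: A1 = -80; m = -32; a(3) = -2*(-30) + 1*(-21) + 1*(-32) = 7; iterating: a(3)=7, a(4)=-65, a(5)=107, a(6)=-272, a(7)=586, a(8)=-1337, a(9)=2988, a(10)=-6727, a(11)=15105, a(12)=-33949, a(13)=76276, a(14)=-171396, a(15)=385119; answer 385119
Step 3: A2 = 385119; d = 85330; 85330 = 2 * 5 * 7 * 23 * 53; sigma = (1 + 2) * (1 + 5) * (1 + 7) * (1 + 23) * (1 + 53) = 3 * 6 * 8 * 24 * 54 = 186624; answer 186624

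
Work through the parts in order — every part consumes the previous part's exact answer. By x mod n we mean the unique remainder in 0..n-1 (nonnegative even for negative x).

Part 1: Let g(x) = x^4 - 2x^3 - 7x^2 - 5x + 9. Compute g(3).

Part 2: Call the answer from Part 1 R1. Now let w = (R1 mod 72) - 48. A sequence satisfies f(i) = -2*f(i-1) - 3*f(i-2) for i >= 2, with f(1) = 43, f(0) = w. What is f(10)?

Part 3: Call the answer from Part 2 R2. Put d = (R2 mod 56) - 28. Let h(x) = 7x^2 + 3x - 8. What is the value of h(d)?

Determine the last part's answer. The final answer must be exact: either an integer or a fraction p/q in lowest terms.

964

Part 1: 1*(3)^4 - 2*(3)^3 - 7*(3)^2 - 5*(3)^1 + 9 = (81) + (-54) + (-63) + (-15) + (9) = -42; answer -42
Part 2: R1 = -42; w = -18; f(2) = -2*(43) - 3*(-18) = -32; iterating: f(2)=-32, f(3)=-65, f(4)=226, f(5)=-257, f(6)=-164, f(7)=1099, f(8)=-1706, f(9)=115, f(10)=4888; answer 4888
Part 3: R2 = 4888; d = -12; 7*(-12)^2 + 3*(-12)^1 - 8 = (1008) + (-36) + (-8) = 964; answer 964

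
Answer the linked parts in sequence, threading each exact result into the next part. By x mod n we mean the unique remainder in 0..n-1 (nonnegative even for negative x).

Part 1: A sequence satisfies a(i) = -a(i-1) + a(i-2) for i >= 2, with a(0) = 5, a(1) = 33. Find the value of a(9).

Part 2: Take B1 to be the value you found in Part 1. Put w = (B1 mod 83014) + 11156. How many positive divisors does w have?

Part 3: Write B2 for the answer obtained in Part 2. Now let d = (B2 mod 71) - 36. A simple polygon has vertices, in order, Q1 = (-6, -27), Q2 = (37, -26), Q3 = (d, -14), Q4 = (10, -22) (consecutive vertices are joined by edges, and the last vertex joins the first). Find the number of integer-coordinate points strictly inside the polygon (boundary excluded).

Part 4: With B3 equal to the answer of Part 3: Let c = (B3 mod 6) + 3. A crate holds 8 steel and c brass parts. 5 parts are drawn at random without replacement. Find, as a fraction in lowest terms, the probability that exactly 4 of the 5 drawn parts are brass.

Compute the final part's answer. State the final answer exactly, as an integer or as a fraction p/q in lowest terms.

Part 1: a(2) = -1*(33) + 1*(5) = -28; iterating: a(2)=-28, a(3)=61, a(4)=-89, a(5)=150, a(6)=-239, a(7)=389, a(8)=-628, a(9)=1017; answer 1017
Part 2: B1 = 1017; w = 12173; 12173 = 7 * 37 * 47; number of divisors = (1+1) * (1+1) * (1+1) = 8; answer 8
Part 3: B2 = 8; d = -28; cross terms: (-6*-26 - 37*-27)=1155, (37*-14 - -28*-26)=-1246, (-28*-22 - 10*-14)=756, (10*-27 - -6*-22)=-402; twice the area = |263| = 263; area = 263/2; boundary points = 1 + 1 + 2 + 1 = 5; strictly interior points = area - boundary/2 + 1 = 130; answer 130
Part 4: B3 = 130; c = 7; total draws C(15,5) = 3003; favorable C(7,4)*C(8,1) = 280; P = 40/429; answer 40/429

40/429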